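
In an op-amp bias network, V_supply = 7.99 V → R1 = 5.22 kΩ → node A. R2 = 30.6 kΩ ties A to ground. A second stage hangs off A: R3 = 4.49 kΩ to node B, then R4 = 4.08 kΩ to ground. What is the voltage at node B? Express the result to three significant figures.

The second stage (R3 + R4 = 8.570 kΩ) loads node A in parallel with R2.
Effective lower resistance at A: R2 ‖ 8.570 = 6.695 kΩ.
So V_A = 7.99 × 0.5619 = 4.490 V.
Stage 2 is unloaded, so V_B = V_A · R4/(R3+R4) = 4.490 × 4.08/8.570 = 2.137 V.

V_B ≈ 2.14 V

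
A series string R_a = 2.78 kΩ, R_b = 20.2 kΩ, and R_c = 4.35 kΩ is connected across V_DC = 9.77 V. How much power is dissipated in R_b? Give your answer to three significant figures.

P ≈ 2.58 mW

Series current I = V_DC/ΣR = 9.77/27.33 = 0.3575 mA.
P(R_b) = I²·R_b = (0.3575)² × 20.2 = 2.581 mW.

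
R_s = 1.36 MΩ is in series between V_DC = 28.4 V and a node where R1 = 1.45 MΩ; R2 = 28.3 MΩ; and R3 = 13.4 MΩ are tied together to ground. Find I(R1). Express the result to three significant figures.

I ≈ 9.38 µA

Equivalent of the parallel group: R_p = 1.251 MΩ.
Node voltage V_A = V_DC · R_p/(R_s + R_p) = 28.4 × 0.4790 = 13.60 V.
I(R1) = V_A / R1 = 13.60/1.45 = 9.383 µA.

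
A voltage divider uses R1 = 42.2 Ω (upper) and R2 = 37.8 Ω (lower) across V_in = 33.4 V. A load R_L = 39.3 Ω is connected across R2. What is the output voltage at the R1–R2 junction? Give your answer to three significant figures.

V_out ≈ 10.5 V

First combine the lower leg with the load: R2 ‖ R_L = 19.27 Ω.
Now apply the divider: V_out = 33.4 × 0.3135 = 10.47 V.
(Unloaded it would be 15.8 V; the load pulls it down.)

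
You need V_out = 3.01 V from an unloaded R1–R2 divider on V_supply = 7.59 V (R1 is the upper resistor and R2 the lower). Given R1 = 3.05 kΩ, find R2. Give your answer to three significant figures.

The divider ratio is R2/(R1+R2) = 3.01/7.59 = 0.3966.
Rearranging, R2 = R1·k/(1−k) = 3.05 × 0.6572 = 2.004 kΩ.

R2 ≈ 2.00 kΩ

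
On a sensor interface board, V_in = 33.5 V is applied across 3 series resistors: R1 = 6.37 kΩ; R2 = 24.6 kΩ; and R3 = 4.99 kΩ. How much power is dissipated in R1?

ΣR = 35.96 kΩ → I = 33.5/35.96 = 0.9316 mA.
P(R1) = I²·R1 = (0.9316)² × 6.37 = 5.528 mW.

P ≈ 5.53 mW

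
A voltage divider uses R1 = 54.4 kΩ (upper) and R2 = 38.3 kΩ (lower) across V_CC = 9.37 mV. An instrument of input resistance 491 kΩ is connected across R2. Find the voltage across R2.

The load sits in parallel with R2, giving an effective lower resistance R2' = R2·R_L/(R2+R_L) = 35.53 kΩ.
Now apply the divider: V_out = 9.37 × 0.3951 = 3.702 mV.

V_out ≈ 3.70 mV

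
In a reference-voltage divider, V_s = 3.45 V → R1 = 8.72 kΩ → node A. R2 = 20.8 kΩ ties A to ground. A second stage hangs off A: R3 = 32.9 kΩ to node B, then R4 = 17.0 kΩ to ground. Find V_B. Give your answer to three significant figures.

V_B ≈ 0.737 V

Node A sees R2 in parallel with the series input of stage 2, R3 + R4 = 49.90 kΩ.
R2 ‖ (R3+R4) = 14.68 kΩ.
So V_A = 3.45 × 0.6274 = 2.164 V.
V_B = V_A × 0.3407 = 0.7374 V.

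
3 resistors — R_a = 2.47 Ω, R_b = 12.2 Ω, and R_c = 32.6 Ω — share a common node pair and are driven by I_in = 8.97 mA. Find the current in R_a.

I ≈ 7.02 mA

Conductances: ΣG = 1/2.47 + 1/12.2 + 1/32.6 = 0.5175 (1/Ω).
R_a takes the fraction G_k/ΣG = 0.4049/0.5175 = 0.7823, so I = 8.97 × 0.7823 = 7.018 mA.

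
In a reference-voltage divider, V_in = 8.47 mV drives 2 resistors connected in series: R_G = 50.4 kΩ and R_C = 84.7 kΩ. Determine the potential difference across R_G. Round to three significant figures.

V ≈ 3.16 mV

Series total: ΣR = 50.4 + 84.7 = 135.1 kΩ.
By the voltage-divider rule, V = 8.47 × 50.40/135.1 = 3.160 mV.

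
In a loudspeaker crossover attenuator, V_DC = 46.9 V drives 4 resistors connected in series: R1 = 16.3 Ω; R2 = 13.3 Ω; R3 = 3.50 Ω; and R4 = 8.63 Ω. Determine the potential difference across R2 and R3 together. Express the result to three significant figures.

Series total: ΣR = 16.3 + 13.3 + 3.50 + 8.63 = 41.73 Ω.
R_{R2..R3} = 13.3 + 3.50 = 16.80 Ω.
By the voltage-divider rule, V = 46.9 × 16.80/41.73 = 18.88 V.

V ≈ 18.9 V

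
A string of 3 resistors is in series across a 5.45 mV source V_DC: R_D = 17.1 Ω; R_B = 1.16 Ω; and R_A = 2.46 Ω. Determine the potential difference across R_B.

V ≈ 0.305 mV

Series total: ΣR = 17.1 + 1.16 + 2.46 = 20.72 Ω.
By the voltage-divider rule, V = 5.45 × 1.160/20.72 = 0.3051 mV.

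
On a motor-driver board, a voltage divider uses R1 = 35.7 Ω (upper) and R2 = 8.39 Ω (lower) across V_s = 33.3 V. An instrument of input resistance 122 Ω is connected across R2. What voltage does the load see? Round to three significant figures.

V_out ≈ 6.00 V

R2 ‖ R_L = (8.39 × 122)/(8.39 + 122) = 7.850 Ω.
Now apply the divider: V_out = 33.3 × 0.1803 = 6.002 V.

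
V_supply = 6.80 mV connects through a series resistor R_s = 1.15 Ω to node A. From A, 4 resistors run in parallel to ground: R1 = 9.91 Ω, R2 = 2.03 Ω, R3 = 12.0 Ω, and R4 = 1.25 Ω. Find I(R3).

Equivalent of the parallel group: R_p = 0.6771 Ω.
V_A by voltage divider: V_A = 6.80 × 0.6771/(1.15 + 0.6771) = 2.520 mV.
I(R3) = V_A / R3 = 2.520/12.0 = 0.2100 mA.

I ≈ 0.210 mA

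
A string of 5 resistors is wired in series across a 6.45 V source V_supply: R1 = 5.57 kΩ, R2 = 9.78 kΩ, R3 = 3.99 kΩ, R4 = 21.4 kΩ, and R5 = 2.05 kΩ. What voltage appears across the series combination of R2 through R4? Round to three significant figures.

V ≈ 5.30 V

Series total: ΣR = 5.57 + 9.78 + 3.99 + 21.4 + 2.05 = 42.79 kΩ.
R_{R2..R4} = 9.78 + 3.99 + 21.4 = 35.17 kΩ.
By the voltage-divider rule, V = 6.45 × 35.17/42.79 = 5.301 V.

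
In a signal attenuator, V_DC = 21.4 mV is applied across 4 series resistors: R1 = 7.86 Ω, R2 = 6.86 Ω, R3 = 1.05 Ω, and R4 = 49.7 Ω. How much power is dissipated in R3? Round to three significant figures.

Series current I = V_DC/ΣR = 21.4/65.47 = 0.3269 mA.
P = I²R = 0.1068 × 1.05 = 0.1122 µW.

P ≈ 0.112 µW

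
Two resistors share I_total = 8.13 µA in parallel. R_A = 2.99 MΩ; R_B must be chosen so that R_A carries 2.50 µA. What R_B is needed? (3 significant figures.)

R_B ≈ 1.33 MΩ

The fraction through R_A equals R_B/(R_A+R_B).
With f = 0.3075, R_B = R_A · f/(1−f) = 2.99 × 0.4440 = 1.328 MΩ.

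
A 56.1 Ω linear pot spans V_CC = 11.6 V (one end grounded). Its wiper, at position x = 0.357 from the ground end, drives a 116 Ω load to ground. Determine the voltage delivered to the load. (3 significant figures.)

V_out ≈ 3.73 V

Split the track: R_lower = x·R_p = 20.03 Ω, R_upper = (1−x)·R_p = 36.07 Ω.
Lower segment in parallel with the load: 20.03 ‖ 116 = 17.08 Ω.
Then V_out = V_CC · 17.08/(36.07 + 17.08) = 3.727 V.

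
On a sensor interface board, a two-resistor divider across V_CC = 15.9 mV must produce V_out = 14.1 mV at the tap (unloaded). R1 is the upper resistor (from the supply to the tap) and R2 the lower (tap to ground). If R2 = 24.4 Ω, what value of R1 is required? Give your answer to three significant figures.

R1 ≈ 3.11 Ω

Required fraction k = V_out/V_CC = 0.8868.
R1 = R2·(1/k − 1) = 24.4 × 0.1277 = 3.115 Ω.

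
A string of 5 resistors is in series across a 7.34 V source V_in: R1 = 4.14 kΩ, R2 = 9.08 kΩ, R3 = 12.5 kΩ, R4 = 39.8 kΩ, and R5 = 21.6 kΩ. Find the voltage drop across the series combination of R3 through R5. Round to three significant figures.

V ≈ 6.23 V

ΣR = 4.14 + 9.08 + 12.5 + 39.8 + 21.6 = 87.12 kΩ.
R_{R3..R5} = 12.5 + 39.8 + 21.6 = 73.90 kΩ.
By the voltage-divider rule, V = 7.34 × 73.90/87.12 = 6.226 V.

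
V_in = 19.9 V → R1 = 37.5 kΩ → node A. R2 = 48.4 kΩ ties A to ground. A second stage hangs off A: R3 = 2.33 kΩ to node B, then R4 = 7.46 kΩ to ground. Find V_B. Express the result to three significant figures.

V_B ≈ 2.71 V

The second stage (R3 + R4 = 9.790 kΩ) loads node A in parallel with R2.
Effective lower resistance at A: R2 ‖ 9.790 = 8.143 kΩ.
So V_A = 19.9 × 0.1784 = 3.550 V.
Then the unloaded second divider: V_B = V_A × R4/(R3+R4) = 3.550 × 0.7620 = 2.705 V.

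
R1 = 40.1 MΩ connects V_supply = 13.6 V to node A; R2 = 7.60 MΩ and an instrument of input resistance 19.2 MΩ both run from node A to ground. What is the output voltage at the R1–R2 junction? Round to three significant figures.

V_out ≈ 1.63 V

R2 ‖ R_L = (7.60 × 19.2)/(7.60 + 19.2) = 5.445 MΩ.
Now apply the divider: V_out = 13.6 × 0.1195 = 1.626 V.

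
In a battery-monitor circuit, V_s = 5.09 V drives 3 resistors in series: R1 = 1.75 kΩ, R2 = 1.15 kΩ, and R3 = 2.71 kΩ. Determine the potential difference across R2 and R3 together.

Total series resistance ΣR = 1.75 + 1.15 + 2.71 = 5.610 kΩ.
R_{R2..R3} = 1.15 + 2.71 = 3.860 kΩ.
Voltage divider: V = V_s · (3.860 / 5.610) = 5.09 × 0.6881 = 3.502 V.

V ≈ 3.50 V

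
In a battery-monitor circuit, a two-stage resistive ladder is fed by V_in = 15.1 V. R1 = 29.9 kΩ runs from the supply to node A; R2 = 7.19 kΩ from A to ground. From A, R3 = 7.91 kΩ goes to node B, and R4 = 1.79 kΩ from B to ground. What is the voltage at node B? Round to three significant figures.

V_B ≈ 0.338 V

Node A sees R2 in parallel with the series input of stage 2, R3 + R4 = 9.700 kΩ.
R2 ‖ (R3+R4) = 4.129 kΩ.
So V_A = 15.1 × 0.1213 = 1.832 V.
Stage 2 is unloaded, so V_B = V_A · R4/(R3+R4) = 1.832 × 1.79/9.700 = 0.3381 V.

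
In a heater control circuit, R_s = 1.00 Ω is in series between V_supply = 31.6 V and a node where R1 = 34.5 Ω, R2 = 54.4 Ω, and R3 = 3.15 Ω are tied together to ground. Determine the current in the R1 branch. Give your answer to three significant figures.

I ≈ 0.671 A

Equivalent of the parallel group: R_p = 2.741 Ω.
V_A by voltage divider: V_A = 31.6 × 2.741/(1.00 + 2.741) = 23.15 V.
I(R1) = V_A / R1 = 23.15/34.5 = 0.6711 A.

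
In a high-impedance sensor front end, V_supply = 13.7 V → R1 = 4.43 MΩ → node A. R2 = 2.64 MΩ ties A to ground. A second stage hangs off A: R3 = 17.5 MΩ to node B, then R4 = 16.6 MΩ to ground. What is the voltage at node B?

Looking into the second stage from A: R3 + R4 = 34.10 MΩ appears in parallel with R2.
Effective lower resistance at A: R2 ‖ 34.10 = 2.450 MΩ.
First divider: V_A = V_supply · 2.450/(4.43 + 2.450) = 4.879 V.
V_B = V_A × 0.4868 = 2.375 V.

V_B ≈ 2.38 V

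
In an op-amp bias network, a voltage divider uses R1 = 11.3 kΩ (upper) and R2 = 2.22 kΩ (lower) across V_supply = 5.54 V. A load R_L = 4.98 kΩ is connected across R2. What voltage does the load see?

The load sits in parallel with R2, giving an effective lower resistance R2' = R2·R_L/(R2+R_L) = 1.536 kΩ.
Voltage divider with the loaded lower leg: V_out = 5.54 × 1.536/(11.3 + 1.536) = 5.54 × 0.1196 = 0.6627 V.

V_out ≈ 0.663 V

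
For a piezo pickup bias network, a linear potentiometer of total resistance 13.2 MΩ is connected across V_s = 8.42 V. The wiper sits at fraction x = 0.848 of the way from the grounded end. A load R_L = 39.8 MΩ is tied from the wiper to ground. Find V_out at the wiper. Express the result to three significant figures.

V_out ≈ 6.85 V

Split the track: R_lower = x·R_p = 11.19 MΩ, R_upper = (1−x)·R_p = 2.006 MΩ.
R_L loads the lower segment: effective lower R = 8.736 MΩ.
Then V_out = V_s · 8.736/(2.006 + 8.736) = 6.847 V.
(Unloaded: V_out = x·V_s = 7.14 V.)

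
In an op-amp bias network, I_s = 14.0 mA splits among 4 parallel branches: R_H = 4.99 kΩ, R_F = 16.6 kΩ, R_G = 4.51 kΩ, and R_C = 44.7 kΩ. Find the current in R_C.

I ≈ 0.621 mA

Total conductance ΣG = 1/4.99 + 1/16.6 + 1/4.51 + 1/44.7 = 0.5047 (units of 1/kΩ).
By the current-divider rule, I = I_s · G_k/ΣG = 14.0 × 0.04432 = 0.6205 mA.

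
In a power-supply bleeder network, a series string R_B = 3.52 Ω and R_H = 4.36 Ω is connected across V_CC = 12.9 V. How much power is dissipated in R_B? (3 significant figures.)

P ≈ 9.43 W

ΣR = 7.880 Ω → I = 12.9/7.880 = 1.637 A.
V(R_B) = I·R = 5.762 V; P = V·I = 5.762 × 1.637 = 9.433 W.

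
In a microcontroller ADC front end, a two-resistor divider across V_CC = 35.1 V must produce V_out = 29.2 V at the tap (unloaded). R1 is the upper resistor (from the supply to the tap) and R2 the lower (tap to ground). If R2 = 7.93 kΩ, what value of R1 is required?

The divider ratio is R2/(R1+R2) = 29.2/35.1 = 0.8319.
R1 = R2·(1/k − 1) = 7.93 × 0.2021 = 1.602 kΩ.

R1 ≈ 1.60 kΩ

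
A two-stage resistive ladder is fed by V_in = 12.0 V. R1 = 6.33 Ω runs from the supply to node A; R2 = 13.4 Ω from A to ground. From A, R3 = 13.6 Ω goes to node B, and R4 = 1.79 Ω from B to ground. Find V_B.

V_B ≈ 0.741 V

The second stage (R3 + R4 = 15.39 Ω) loads node A in parallel with R2.
Effective lower resistance at A: R2 ‖ 15.39 = 7.163 Ω.
First divider: V_A = V_in · 7.163/(6.33 + 7.163) = 6.370 V.
Stage 2 is unloaded, so V_B = V_A · R4/(R3+R4) = 6.370 × 1.79/15.39 = 0.7409 V.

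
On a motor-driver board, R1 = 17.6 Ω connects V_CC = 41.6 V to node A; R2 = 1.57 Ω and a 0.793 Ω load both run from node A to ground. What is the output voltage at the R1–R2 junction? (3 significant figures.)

R2 ‖ R_L = (1.57 × 0.793)/(1.57 + 0.793) = 0.5269 Ω.
Voltage divider with the loaded lower leg: V_out = 41.6 × 0.5269/(17.6 + 0.5269) = 41.6 × 0.02907 = 1.209 V.

V_out ≈ 1.21 V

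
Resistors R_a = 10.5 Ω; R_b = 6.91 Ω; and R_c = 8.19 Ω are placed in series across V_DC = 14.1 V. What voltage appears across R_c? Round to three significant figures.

V ≈ 4.51 V

ΣR = 10.5 + 6.91 + 8.19 = 25.60 Ω.
Voltage divider: V = V_DC · (8.190 / 25.60) = 14.1 × 0.3199 = 4.511 V.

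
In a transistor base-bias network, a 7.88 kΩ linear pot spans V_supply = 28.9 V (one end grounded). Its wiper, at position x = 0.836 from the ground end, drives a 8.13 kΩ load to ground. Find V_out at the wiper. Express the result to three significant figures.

V_out ≈ 21.3 V

Split the track: R_lower = x·R_p = 6.588 kΩ, R_upper = (1−x)·R_p = 1.292 kΩ.
(x·R_p) ‖ R_L = 3.639 kΩ.
Then V_out = V_supply · 3.639/(1.292 + 3.639) = 21.33 V.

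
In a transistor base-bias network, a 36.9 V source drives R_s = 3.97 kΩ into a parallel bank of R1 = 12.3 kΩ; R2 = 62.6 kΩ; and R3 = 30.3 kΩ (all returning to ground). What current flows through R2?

I ≈ 0.389 mA

Parallel bank: R_p = 1/(1/12.3 + 1/62.6 + 1/30.3) = 7.676 kΩ.
Node voltage V_A = V_supply · R_p/(R_s + R_p) = 36.9 × 0.6591 = 24.32 V.
Branch current I = V_A/R2 = 24.32/62.6 = 0.3885 mA.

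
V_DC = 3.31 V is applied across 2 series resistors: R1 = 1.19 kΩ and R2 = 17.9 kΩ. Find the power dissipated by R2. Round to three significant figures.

ΣR = 19.09 kΩ → I = 3.31/19.09 = 0.1734 mA.
P = I²R = 0.03006 × 17.9 = 0.5381 mW.

P ≈ 0.538 mW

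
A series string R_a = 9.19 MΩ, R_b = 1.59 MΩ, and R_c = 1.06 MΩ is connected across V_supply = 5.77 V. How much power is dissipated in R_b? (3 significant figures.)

P ≈ 0.378 µW

ΣR = 11.84 MΩ → I = 5.77/11.84 = 0.4873 µA.
P(R_b) = I²·R_b = (0.4873)² × 1.59 = 0.3776 µW.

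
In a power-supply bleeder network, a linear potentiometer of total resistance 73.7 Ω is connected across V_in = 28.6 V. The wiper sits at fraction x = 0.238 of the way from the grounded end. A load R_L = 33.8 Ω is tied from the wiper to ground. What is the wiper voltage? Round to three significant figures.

V_out ≈ 4.88 V

The pot divides into 56.16 Ω above the wiper and 17.54 Ω below.
(x·R_p) ‖ R_L = 11.55 Ω.
Then V_out = V_in · 11.55/(56.16 + 11.55) = 4.878 V.
(Unloaded: V_out = x·V_in = 6.81 V.)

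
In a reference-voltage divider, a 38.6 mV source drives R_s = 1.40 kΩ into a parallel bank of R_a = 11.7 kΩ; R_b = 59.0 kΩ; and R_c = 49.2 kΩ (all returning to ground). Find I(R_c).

I ≈ 0.670 µA

Combine the parallel branches: R_p = (1/11.7 + 1/59.0 + 1/49.2)⁻¹ = 8.147 kΩ.
Node voltage V_A = V_s · R_p/(R_s + R_p) = 38.6 × 0.8534 = 32.94 mV.
Branch current I = V_A/R_c = 32.94/49.2 = 0.6695 µA.
(Equivalently: I_total = 4.043 µA, then current-divider fraction G_k/ΣG = 0.1656.)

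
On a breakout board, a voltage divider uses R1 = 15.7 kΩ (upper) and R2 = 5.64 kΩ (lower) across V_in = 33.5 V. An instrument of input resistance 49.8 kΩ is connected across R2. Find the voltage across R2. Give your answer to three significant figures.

R2 ‖ R_L = (5.64 × 49.8)/(5.64 + 49.8) = 5.066 kΩ.
Now apply the divider: V_out = 33.5 × 0.2440 = 8.173 V.

V_out ≈ 8.17 V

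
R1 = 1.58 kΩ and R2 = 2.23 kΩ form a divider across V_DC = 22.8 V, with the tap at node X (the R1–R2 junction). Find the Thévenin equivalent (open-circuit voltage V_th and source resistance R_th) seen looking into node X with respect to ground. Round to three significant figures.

With X open, the divider is unloaded: V_th = 22.8 × 2.23/3.810 = 13.34 V.
Zeroing V_DC shorts the top of R1 to ground, so R_th = R1 ‖ R2 = 0.9248 kΩ.

V_th ≈ 13.3 V, R_th ≈ 0.925 kΩ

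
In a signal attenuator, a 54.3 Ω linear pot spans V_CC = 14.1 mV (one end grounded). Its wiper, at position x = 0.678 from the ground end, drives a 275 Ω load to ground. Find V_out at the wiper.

V_out ≈ 9.16 mV

Lower segment x·R_p = 36.82 Ω; upper segment (1−x)·R_p = 17.48 Ω.
R_L loads the lower segment: effective lower R = 32.47 Ω.
V_out = 14.1 × 32.47/(17.48 + 32.47) = 9.165 mV.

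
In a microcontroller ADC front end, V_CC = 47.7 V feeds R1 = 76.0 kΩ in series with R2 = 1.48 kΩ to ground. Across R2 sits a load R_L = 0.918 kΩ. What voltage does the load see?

V_out ≈ 0.353 V

The load sits in parallel with R2, giving an effective lower resistance R2' = R2·R_L/(R2+R_L) = 0.5666 kΩ.
Now apply the divider: V_out = 47.7 × 0.007400 = 0.3530 V.
(Unloaded it would be 0.911 V; the load pulls it down.)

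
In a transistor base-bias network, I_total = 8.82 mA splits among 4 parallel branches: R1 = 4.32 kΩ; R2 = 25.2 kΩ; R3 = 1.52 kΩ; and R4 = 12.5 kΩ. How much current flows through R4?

I ≈ 0.699 mA

Total conductance ΣG = 1/4.32 + 1/25.2 + 1/1.52 + 1/12.5 = 1.009 (units of 1/kΩ).
R4 takes the fraction G_k/ΣG = 0.08000/1.009 = 0.07928, so I = 8.82 × 0.07928 = 0.6993 mA.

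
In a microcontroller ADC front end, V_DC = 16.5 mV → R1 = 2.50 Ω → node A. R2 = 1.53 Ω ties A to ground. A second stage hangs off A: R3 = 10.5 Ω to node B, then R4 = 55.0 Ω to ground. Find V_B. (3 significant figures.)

V_B ≈ 5.18 mV

The second stage (R3 + R4 = 65.50 Ω) loads node A in parallel with R2.
Effective lower resistance at A: R2 ‖ 65.50 = 1.495 Ω.
First divider: V_A = V_DC · 1.495/(2.50 + 1.495) = 6.175 mV.
V_B = V_A × 0.8397 = 5.185 mV.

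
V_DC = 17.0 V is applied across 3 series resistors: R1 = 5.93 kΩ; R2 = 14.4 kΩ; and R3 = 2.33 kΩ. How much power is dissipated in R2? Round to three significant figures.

ΣR = 22.66 kΩ → I = 17.0/22.66 = 0.7502 mA.
V(R2) = I·R = 10.80 V; P = V·I = 10.80 × 0.7502 = 8.105 mW.

P ≈ 8.10 mW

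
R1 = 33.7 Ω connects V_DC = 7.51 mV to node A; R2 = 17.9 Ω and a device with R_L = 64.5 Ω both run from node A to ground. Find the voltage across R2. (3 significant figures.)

First combine the lower leg with the load: R2 ‖ R_L = 14.01 Ω.
Then V_out = V_DC · R2'/(R1 + R2') = 7.51 × 14.01/47.71 = 2.205 mV.
(Unloaded it would be 2.61 mV; the load pulls it down.)

V_out ≈ 2.21 mV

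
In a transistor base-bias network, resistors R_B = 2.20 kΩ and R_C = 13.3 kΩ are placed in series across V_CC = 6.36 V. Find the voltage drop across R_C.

V ≈ 5.46 V

Total series resistance ΣR = 2.20 + 13.3 = 15.50 kΩ.
By the voltage-divider rule, V = 6.36 × 13.30/15.50 = 5.457 V.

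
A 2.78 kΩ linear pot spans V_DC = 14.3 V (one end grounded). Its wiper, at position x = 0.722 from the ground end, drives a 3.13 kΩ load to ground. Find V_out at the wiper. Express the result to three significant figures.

V_out ≈ 8.76 V

Split the track: R_lower = x·R_p = 2.007 kΩ, R_upper = (1−x)·R_p = 0.7728 kΩ.
R_L loads the lower segment: effective lower R = 1.223 kΩ.
Then V_out = V_DC · 1.223/(0.7728 + 1.223) = 8.762 V.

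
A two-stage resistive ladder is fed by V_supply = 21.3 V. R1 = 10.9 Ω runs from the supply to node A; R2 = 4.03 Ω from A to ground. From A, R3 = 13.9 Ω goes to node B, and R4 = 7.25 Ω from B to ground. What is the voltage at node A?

V_A ≈ 5.05 V

The second stage (R3 + R4 = 21.15 Ω) loads node A in parallel with R2.
R2 ‖ (R3+R4) = 3.385 Ω.
First divider: V_A = V_supply · 3.385/(10.9 + 3.385) = 5.047 V.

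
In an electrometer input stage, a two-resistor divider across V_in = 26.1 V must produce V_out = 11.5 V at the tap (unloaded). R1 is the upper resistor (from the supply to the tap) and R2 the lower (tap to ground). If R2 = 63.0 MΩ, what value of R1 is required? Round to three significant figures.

The divider ratio is R2/(R1+R2) = 11.5/26.1 = 0.4406.
R1 = R2·(1/k − 1) = 63.0 × 1.270 = 79.98 MΩ.

R1 ≈ 80.0 MΩ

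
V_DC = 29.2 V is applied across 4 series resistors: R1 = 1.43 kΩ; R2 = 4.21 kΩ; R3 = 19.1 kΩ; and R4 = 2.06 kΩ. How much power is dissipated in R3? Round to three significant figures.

P ≈ 22.7 mW

ΣR = 26.80 kΩ → I = 29.2/26.80 = 1.090 mA.
P = I²R = 1.187 × 19.1 = 22.67 mW.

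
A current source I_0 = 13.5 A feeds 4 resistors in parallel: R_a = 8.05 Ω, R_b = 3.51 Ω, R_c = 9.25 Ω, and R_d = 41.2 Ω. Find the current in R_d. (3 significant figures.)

Total conductance ΣG = 1/8.05 + 1/3.51 + 1/9.25 + 1/41.2 = 0.5415 (units of 1/Ω).
Current divider: I(R_d) = I_0 · G_k/ΣG = 13.5 × (0.02427/0.5415) = 13.5 × 0.04482 = 0.6051 A.

I ≈ 0.605 A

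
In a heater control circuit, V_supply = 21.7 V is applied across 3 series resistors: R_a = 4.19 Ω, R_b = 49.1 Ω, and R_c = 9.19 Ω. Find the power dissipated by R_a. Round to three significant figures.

The common current is I = 21.7/62.48 = 0.3473 A.
V(R_a) = I·R = 1.455 V; P = V·I = 1.455 × 0.3473 = 0.5054 W.

P ≈ 0.505 W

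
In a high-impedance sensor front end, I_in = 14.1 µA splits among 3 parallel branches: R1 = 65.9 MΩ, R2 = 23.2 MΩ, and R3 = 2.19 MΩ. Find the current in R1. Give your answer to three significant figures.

I ≈ 0.416 µA

Conductances: ΣG = 1/65.9 + 1/23.2 + 1/2.19 = 0.5149 (1/MΩ).
R1 takes the fraction G_k/ΣG = 0.01517/0.5149 = 0.02947, so I = 14.1 × 0.02947 = 0.4155 µA.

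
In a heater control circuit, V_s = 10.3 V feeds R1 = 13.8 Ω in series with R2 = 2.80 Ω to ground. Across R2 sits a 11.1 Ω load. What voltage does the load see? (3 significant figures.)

The load sits in parallel with R2, giving an effective lower resistance R2' = R2·R_L/(R2+R_L) = 2.236 Ω.
Then V_out = V_s · R2'/(R1 + R2') = 10.3 × 2.236/16.04 = 1.436 V.

V_out ≈ 1.44 V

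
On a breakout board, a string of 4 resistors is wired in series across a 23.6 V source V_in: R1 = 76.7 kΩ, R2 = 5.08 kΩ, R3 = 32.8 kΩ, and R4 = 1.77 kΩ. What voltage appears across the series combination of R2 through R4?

V ≈ 8.04 V

Series total: ΣR = 76.7 + 5.08 + 32.8 + 1.77 = 116.3 kΩ.
R_{R2..R4} = 5.08 + 32.8 + 1.77 = 39.65 kΩ.
V = V_in · R/ΣR = 23.6 × 0.3408 = 8.042 V.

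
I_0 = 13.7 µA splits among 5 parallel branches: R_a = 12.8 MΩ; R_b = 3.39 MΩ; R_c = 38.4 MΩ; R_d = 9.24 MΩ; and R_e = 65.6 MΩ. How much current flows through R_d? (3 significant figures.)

Total conductance ΣG = 1/12.8 + 1/3.39 + 1/38.4 + 1/9.24 + 1/65.6 = 0.5226 (units of 1/MΩ).
R_d takes the fraction G_k/ΣG = 0.1082/0.5226 = 0.2071, so I = 13.7 × 0.2071 = 2.837 µA.

I ≈ 2.84 µA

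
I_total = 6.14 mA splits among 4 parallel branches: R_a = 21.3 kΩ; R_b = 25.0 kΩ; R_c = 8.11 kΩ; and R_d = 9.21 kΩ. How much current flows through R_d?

I ≈ 2.09 mA

Total conductance ΣG = 1/21.3 + 1/25.0 + 1/8.11 + 1/9.21 = 0.3188 (units of 1/kΩ).
R_d takes the fraction G_k/ΣG = 0.1086/0.3188 = 0.3405, so I = 6.14 × 0.3405 = 2.091 mA.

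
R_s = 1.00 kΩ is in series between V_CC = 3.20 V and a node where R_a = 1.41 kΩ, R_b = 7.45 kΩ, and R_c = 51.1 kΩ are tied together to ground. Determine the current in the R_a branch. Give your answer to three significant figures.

Equivalent of the parallel group: R_p = 1.159 kΩ.
V_A by voltage divider: V_A = 3.20 × 1.159/(1.00 + 1.159) = 1.718 V.
Branch current I = V_A/R_a = 1.718/1.41 = 1.218 mA.

I ≈ 1.22 mA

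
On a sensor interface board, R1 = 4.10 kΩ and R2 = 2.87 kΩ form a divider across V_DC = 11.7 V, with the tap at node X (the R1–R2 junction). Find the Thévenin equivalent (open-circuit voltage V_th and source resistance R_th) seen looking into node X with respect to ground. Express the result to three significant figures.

V_th ≈ 4.82 V, R_th ≈ 1.69 kΩ

With X open, the divider is unloaded: V_th = 11.7 × 2.87/6.970 = 4.818 V.
Zeroing V_DC shorts the top of R1 to ground, so R_th = R1 ‖ R2 = 1.688 kΩ.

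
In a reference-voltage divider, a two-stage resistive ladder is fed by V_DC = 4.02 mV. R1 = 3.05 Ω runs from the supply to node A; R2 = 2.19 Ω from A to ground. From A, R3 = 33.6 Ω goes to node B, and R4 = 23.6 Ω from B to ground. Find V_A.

V_A ≈ 1.64 mV

Node A sees R2 in parallel with the series input of stage 2, R3 + R4 = 57.20 Ω.
R2 ‖ (R3+R4) = 2.109 Ω.
So V_A = 4.02 × 0.4088 = 1.643 mV.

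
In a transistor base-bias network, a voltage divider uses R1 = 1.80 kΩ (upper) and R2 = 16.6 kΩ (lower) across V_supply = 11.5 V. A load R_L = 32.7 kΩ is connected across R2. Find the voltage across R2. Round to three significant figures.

R2 ‖ R_L = (16.6 × 32.7)/(16.6 + 32.7) = 11.01 kΩ.
Then V_out = V_supply · R2'/(R1 + R2') = 11.5 × 11.01/12.81 = 9.884 V.

V_out ≈ 9.88 V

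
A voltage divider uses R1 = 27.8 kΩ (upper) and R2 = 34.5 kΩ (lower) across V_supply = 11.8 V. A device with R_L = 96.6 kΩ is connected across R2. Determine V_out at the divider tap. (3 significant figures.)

R2 ‖ R_L = (34.5 × 96.6)/(34.5 + 96.6) = 25.42 kΩ.
Voltage divider with the loaded lower leg: V_out = 11.8 × 25.42/(27.8 + 25.42) = 11.8 × 0.4777 = 5.636 V.

V_out ≈ 5.64 V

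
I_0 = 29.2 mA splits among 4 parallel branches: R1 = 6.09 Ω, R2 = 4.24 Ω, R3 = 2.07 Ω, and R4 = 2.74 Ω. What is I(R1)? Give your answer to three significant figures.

Conductances: ΣG = 1/6.09 + 1/4.24 + 1/2.07 + 1/2.74 = 1.248 (1/Ω).
By the current-divider rule, I = I_0 · G_k/ΣG = 29.2 × 0.1316 = 3.842 mA.

I ≈ 3.84 mA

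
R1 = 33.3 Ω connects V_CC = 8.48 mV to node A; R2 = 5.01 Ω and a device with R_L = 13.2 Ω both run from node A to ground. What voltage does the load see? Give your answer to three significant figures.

First combine the lower leg with the load: R2 ‖ R_L = 3.632 Ω.
Voltage divider with the loaded lower leg: V_out = 8.48 × 3.632/(33.3 + 3.632) = 8.48 × 0.09833 = 0.8339 mV.

V_out ≈ 0.834 mV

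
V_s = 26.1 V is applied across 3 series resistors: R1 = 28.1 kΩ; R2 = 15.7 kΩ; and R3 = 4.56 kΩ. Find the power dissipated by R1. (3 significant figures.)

Series current I = V_s/ΣR = 26.1/48.36 = 0.5397 mA.
V(R1) = I·R = 15.17 V; P = V·I = 15.17 × 0.5397 = 8.185 mW.

P ≈ 8.18 mW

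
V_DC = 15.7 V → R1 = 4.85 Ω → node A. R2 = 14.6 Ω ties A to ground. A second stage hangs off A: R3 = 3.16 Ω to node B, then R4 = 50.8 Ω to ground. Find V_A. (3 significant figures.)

The second stage (R3 + R4 = 53.96 Ω) loads node A in parallel with R2.
R2 ‖ (R3+R4) = 11.49 Ω.
First divider: V_A = V_DC · 11.49/(4.85 + 11.49) = 11.04 V.

V_A ≈ 11.0 V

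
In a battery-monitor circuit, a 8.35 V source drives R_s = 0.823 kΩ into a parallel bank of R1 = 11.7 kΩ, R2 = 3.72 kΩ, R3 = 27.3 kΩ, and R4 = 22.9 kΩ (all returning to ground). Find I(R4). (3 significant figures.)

I ≈ 0.269 mA

Equivalent of the parallel group: R_p = 2.301 kΩ.
V_A by voltage divider: V_A = 8.35 × 2.301/(0.823 + 2.301) = 6.150 V.
I(R4) = V_A / R4 = 6.150/22.9 = 0.2686 mA.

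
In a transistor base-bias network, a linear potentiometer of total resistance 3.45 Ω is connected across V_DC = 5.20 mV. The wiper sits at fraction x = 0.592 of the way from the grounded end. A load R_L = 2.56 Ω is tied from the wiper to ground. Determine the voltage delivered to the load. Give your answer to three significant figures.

The pot divides into 1.408 Ω above the wiper and 2.042 Ω below.
Lower segment in parallel with the load: 2.042 ‖ 2.56 = 1.136 Ω.
Then V_out = V_DC · 1.136/(1.408 + 1.136) = 2.322 mV.

V_out ≈ 2.32 mV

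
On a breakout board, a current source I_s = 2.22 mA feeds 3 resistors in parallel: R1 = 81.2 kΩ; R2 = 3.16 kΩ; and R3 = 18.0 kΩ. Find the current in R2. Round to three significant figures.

I ≈ 1.83 mA

ΣG = 1/81.2 + 1/3.16 + 1/18.0 = 0.3843.
By the current-divider rule, I = I_s · G_k/ΣG = 2.22 × 0.8234 = 1.828 mA.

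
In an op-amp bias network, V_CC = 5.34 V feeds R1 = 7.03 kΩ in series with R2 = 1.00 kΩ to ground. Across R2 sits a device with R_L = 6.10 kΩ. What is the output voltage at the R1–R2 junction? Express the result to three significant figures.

The load sits in parallel with R2, giving an effective lower resistance R2' = R2·R_L/(R2+R_L) = 0.8592 kΩ.
Now apply the divider: V_out = 5.34 × 0.1089 = 0.5815 V.

V_out ≈ 0.582 V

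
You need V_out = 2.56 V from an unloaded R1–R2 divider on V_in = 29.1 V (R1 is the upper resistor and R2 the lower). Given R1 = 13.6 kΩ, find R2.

Required fraction k = V_out/V_in = 0.08797.
R2 = R1 · 0.08797/(1 − 0.08797) = 1.312 kΩ.

R2 ≈ 1.31 kΩ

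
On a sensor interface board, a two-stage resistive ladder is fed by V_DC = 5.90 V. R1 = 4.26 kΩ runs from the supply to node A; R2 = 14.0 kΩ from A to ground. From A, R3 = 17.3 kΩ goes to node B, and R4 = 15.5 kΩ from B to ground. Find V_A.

The second stage (R3 + R4 = 32.80 kΩ) loads node A in parallel with R2.
Effective lower resistance at A: R2 ‖ 32.80 = 9.812 kΩ.
First divider: V_A = V_DC · 9.812/(4.26 + 9.812) = 4.114 V.

V_A ≈ 4.11 V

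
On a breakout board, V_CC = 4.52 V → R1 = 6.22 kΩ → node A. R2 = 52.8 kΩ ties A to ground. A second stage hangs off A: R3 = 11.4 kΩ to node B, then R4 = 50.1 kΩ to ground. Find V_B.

Looking into the second stage from A: R3 + R4 = 61.50 kΩ appears in parallel with R2.
R2 ‖ (R3+R4) = 28.41 kΩ.
So V_A = 4.52 × 0.8204 = 3.708 V.
Then the unloaded second divider: V_B = V_A × R4/(R3+R4) = 3.708 × 0.8146 = 3.021 V.

V_B ≈ 3.02 V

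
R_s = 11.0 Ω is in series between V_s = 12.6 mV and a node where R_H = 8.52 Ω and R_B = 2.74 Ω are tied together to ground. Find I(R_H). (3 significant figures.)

I ≈ 0.235 mA

Parallel bank: R_p = 1/(1/8.52 + 1/2.74) = 2.073 Ω.
Node voltage V_A = V_s · R_p/(R_s + R_p) = 12.6 × 0.1586 = 1.998 mV.
I(R_H) = V_A / R_H = 1.998/8.52 = 0.2345 mA.
(Equivalently: I_total = 0.9638 mA, then current-divider fraction G_k/ΣG = 0.2433.)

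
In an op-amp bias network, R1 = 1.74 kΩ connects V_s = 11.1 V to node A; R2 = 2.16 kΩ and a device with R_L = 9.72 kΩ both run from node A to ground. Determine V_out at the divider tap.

R2 ‖ R_L = (2.16 × 9.72)/(2.16 + 9.72) = 1.767 kΩ.
Now apply the divider: V_out = 11.1 × 0.5039 = 5.593 V.
(Unloaded it would be 6.15 V; the load pulls it down.)

V_out ≈ 5.59 V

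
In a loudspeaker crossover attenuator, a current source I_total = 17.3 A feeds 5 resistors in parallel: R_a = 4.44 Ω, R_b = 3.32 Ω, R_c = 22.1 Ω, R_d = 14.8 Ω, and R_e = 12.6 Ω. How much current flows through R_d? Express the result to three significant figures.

Conductances: ΣG = 1/4.44 + 1/3.32 + 1/22.1 + 1/14.8 + 1/12.6 = 0.7186 (1/Ω).
R_d takes the fraction G_k/ΣG = 0.06757/0.7186 = 0.09403, so I = 17.3 × 0.09403 = 1.627 A.

I ≈ 1.63 A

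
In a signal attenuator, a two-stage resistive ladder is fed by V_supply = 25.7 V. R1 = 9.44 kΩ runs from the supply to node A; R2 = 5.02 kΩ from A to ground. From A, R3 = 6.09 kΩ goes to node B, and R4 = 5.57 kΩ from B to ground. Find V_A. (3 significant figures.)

Node A sees R2 in parallel with the series input of stage 2, R3 + R4 = 11.66 kΩ.
Effective lower resistance at A: R2 ‖ 11.66 = 3.509 kΩ.
First divider: V_A = V_supply · 3.509/(9.44 + 3.509) = 6.965 V.

V_A ≈ 6.96 V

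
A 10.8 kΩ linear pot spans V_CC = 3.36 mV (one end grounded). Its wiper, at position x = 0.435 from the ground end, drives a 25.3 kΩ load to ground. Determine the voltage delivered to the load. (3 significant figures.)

V_out ≈ 1.32 mV

Split the track: R_lower = x·R_p = 4.698 kΩ, R_upper = (1−x)·R_p = 6.102 kΩ.
Lower segment in parallel with the load: 4.698 ‖ 25.3 = 3.962 kΩ.
Loaded-divider output: V_out = 3.36 × 0.3937 = 1.323 mV.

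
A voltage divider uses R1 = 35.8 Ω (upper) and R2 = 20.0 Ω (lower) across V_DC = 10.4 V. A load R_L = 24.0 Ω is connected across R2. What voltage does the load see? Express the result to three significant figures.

V_out ≈ 2.43 V

The load sits in parallel with R2, giving an effective lower resistance R2' = R2·R_L/(R2+R_L) = 10.91 Ω.
Then V_out = V_DC · R2'/(R1 + R2') = 10.4 × 10.91/46.71 = 2.429 V.
(Unloaded it would be 3.73 V; the load pulls it down.)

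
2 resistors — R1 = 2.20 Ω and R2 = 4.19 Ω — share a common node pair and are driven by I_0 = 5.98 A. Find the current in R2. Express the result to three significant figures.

I ≈ 2.06 A

With just two branches, the current splits inversely with resistance.
So I = 5.98 × 2.20/6.390 = 2.059 A.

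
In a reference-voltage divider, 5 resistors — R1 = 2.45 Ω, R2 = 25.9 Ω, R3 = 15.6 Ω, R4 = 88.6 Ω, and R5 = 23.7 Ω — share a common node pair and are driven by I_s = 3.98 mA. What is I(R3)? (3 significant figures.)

I ≈ 0.452 mA

ΣG = 1/2.45 + 1/25.9 + 1/15.6 + 1/88.6 + 1/23.7 = 0.5644.
R3 takes the fraction G_k/ΣG = 0.06410/0.5644 = 0.1136, so I = 3.98 × 0.1136 = 0.4521 mA.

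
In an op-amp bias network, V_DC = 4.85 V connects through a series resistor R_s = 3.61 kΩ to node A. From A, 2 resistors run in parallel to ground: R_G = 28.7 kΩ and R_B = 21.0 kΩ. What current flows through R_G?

I ≈ 0.130 mA

Combine the parallel branches: R_p = (1/28.7 + 1/21.0)⁻¹ = 12.13 kΩ.
V_A = 4.85 × 12.13/15.74 = 3.737 V.
I(R_G) = V_A / R_G = 3.737/28.7 = 0.1302 mA.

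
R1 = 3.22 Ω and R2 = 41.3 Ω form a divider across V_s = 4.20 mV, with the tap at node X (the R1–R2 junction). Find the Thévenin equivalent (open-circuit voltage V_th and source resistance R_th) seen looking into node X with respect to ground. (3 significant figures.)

V_th ≈ 3.90 mV, R_th ≈ 2.99 Ω

With X open, the divider is unloaded: V_th = 4.20 × 41.3/44.52 = 3.896 mV.
With V_s suppressed (replaced by a short), R_th = R1 ‖ R2 = (3.220 × 41.3)/(3.220 + 41.3) = 2.987 Ω.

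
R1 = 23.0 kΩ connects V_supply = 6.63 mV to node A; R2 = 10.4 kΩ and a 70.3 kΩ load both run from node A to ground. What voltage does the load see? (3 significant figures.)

First combine the lower leg with the load: R2 ‖ R_L = 9.060 kΩ.
Now apply the divider: V_out = 6.63 × 0.2826 = 1.874 mV.
(Unloaded it would be 2.06 mV; the load pulls it down.)

V_out ≈ 1.87 mV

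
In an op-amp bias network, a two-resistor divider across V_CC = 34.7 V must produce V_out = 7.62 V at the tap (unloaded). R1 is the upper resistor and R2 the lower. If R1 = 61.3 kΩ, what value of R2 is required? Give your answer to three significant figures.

Required fraction k = V_out/V_CC = 0.2196.
Rearranging, R2 = R1·k/(1−k) = 61.3 × 0.2814 = 17.25 kΩ.

R2 ≈ 17.2 kΩ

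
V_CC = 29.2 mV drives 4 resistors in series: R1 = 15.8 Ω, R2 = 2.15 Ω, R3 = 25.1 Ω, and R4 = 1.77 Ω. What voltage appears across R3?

V ≈ 16.4 mV

Total series resistance ΣR = 15.8 + 2.15 + 25.1 + 1.77 = 44.82 Ω.
V = V_CC · R/ΣR = 29.2 × 0.5600 = 16.35 mV.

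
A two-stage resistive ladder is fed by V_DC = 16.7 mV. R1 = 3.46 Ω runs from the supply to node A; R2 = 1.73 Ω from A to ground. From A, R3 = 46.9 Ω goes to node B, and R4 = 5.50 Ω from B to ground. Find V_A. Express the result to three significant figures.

V_A ≈ 5.45 mV

Node A sees R2 in parallel with the series input of stage 2, R3 + R4 = 52.40 Ω.
Effective lower resistance at A: R2 ‖ 52.40 = 1.675 Ω.
So V_A = 16.7 × 0.3262 = 5.447 mV.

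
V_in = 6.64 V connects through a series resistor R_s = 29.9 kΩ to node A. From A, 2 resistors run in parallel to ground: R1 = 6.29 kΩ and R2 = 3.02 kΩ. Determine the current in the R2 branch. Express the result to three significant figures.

I ≈ 0.140 mA

Parallel bank: R_p = 1/(1/6.29 + 1/3.02) = 2.040 kΩ.
V_A = 6.64 × 2.040/31.94 = 0.4242 V.
Branch current I = V_A/R2 = 0.4242/3.02 = 0.1405 mA.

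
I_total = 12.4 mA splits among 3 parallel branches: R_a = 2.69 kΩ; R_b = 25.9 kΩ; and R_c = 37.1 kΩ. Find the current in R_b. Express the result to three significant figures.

I ≈ 1.09 mA

Total conductance ΣG = 1/2.69 + 1/25.9 + 1/37.1 = 0.4373 (units of 1/kΩ).
By the current-divider rule, I = I_total · G_k/ΣG = 12.4 × 0.08829 = 1.095 mA.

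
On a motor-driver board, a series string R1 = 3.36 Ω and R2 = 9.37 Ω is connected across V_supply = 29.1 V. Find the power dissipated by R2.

P ≈ 49.0 W

Series current I = V_supply/ΣR = 29.1/12.73 = 2.286 A.
V(R2) = I·R = 21.42 V; P = V·I = 21.42 × 2.286 = 48.96 W.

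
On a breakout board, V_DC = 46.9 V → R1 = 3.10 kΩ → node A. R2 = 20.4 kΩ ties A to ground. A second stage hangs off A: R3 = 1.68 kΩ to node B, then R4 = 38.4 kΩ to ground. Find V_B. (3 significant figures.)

V_B ≈ 36.6 V

Node A sees R2 in parallel with the series input of stage 2, R3 + R4 = 40.08 kΩ.
Effective lower resistance at A: R2 ‖ 40.08 = 13.52 kΩ.
So V_A = 46.9 × 0.8135 = 38.15 V.
V_B = V_A × 0.9581 = 36.55 V.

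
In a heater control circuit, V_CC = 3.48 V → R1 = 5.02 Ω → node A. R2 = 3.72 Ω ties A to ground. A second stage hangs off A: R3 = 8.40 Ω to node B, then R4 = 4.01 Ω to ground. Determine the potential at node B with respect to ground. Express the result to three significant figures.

Node A sees R2 in parallel with the series input of stage 2, R3 + R4 = 12.41 Ω.
Effective lower resistance at A: R2 ‖ 12.41 = 2.862 Ω.
So V_A = 3.48 × 0.3631 = 1.264 V.
Stage 2 is unloaded, so V_B = V_A · R4/(R3+R4) = 1.264 × 4.01/12.41 = 0.4083 V.

V_B ≈ 0.408 V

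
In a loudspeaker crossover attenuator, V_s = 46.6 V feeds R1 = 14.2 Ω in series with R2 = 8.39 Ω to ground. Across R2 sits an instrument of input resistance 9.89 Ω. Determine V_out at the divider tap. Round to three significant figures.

R2 ‖ R_L = (8.39 × 9.89)/(8.39 + 9.89) = 4.539 Ω.
Now apply the divider: V_out = 46.6 × 0.2422 = 11.29 V.

V_out ≈ 11.3 V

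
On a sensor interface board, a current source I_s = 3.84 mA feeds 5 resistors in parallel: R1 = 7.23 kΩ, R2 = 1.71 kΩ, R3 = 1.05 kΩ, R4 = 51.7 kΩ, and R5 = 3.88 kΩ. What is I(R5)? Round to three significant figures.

I ≈ 0.507 mA

Conductances: ΣG = 1/7.23 + 1/1.71 + 1/1.05 + 1/51.7 + 1/3.88 = 1.953 (1/kΩ).
R5 takes the fraction G_k/ΣG = 0.2577/1.953 = 0.1320, so I = 3.84 × 0.1320 = 0.5069 mA.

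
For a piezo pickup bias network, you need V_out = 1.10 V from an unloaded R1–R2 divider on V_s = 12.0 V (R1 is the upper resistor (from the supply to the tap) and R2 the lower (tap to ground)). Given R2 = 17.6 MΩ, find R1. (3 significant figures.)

R1 ≈ 174 MΩ

The divider ratio is R2/(R1+R2) = 1.10/12.0 = 0.09167.
Rearranging, R1 = R2·(1−k)/k = 17.6 × 9.909 = 174.4 MΩ.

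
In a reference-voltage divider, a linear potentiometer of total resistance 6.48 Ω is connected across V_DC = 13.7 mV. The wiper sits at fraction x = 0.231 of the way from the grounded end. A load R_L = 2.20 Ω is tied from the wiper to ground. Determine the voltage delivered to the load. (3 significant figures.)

V_out ≈ 2.08 mV

Split the track: R_lower = x·R_p = 1.497 Ω, R_upper = (1−x)·R_p = 4.983 Ω.
Lower segment in parallel with the load: 1.497 ‖ 2.20 = 0.8908 Ω.
Then V_out = V_DC · 0.8908/(4.983 + 0.8908) = 2.078 mV.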